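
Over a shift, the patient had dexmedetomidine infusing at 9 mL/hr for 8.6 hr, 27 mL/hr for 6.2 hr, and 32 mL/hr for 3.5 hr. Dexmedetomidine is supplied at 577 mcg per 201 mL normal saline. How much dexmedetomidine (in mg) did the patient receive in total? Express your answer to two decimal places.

1.02 mg

Concentration = 577 mcg ÷ 201 mL = 2.870647 mcg/mL
Stage 1: 9 mL/hr × 8.6 hr = 77.4 mL → 77.4 mL × 2.870647 mcg/mL = 222.1881 mcg
Stage 2: 27 mL/hr × 6.2 hr = 167.4 mL → 167.4 mL × 2.870647 mcg/mL = 480.5463 mcg
Stage 3: 32 mL/hr × 3.5 hr = 112 mL → 112 mL × 2.870647 mcg/mL = 321.5124 mcg
Total = 222.1881 + 480.5463 + 321.5124 = 1024.247 mcg = 1.024247 mg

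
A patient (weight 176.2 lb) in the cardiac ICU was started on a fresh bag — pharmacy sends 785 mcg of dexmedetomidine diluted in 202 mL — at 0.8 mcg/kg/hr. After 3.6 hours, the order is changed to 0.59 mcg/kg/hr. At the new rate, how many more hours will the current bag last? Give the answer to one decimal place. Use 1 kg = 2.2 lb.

Initial rate:
Weight = 176.2 lb ÷ 2.2 lb/kg = 80.09091 kg
Dose = 0.8 mcg/kg/hr × 80.09091 kg = 64.07273 mcg/hr
Concentration = 785 mcg ÷ 202 mL = 3.886139 mcg/mL
Rate = 64.07273 mcg/hr ÷ 3.886139 mcg/mL = 16.4875 mL/hr
Volume infused so far = 16.4875 mL/hr × 3.6 hr = 59.35502 mL
Volume remaining = 202 − 59.35502 = 142.645 mL
New rate:
Dose = 0.59 mcg/kg/hr × 80.09091 kg = 47.25364 mcg/hr
Rate = 47.25364 mcg/hr ÷ 3.886139 mcg/mL = 12.15953 mL/hr
Time remaining = 142.645 mL ÷ 12.15953 mL/hr = 11.73112 hr

11.7 hours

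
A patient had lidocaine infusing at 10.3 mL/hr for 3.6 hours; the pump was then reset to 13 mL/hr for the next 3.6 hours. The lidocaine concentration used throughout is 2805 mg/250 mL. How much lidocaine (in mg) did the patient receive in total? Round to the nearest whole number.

941 mg

Concentration = 2805 mg ÷ 250 mL = 11.22 mg/mL
Stage 1: 10.3 mL/hr × 3.6 hr = 37.08 mL → 37.08 mL × 11.22 mg/mL = 416.0376 mg
Stage 2: 13 mL/hr × 3.6 hr = 46.8 mL → 46.8 mL × 11.22 mg/mL = 525.096 mg
Total = 416.0376 + 525.096 = 941.1336 mg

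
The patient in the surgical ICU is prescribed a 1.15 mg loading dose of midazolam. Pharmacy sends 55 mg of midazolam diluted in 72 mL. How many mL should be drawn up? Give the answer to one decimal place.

1.5 mL

Concentration = 55 mg ÷ 72 mL = 0.7638889 mg/mL
Volume = 1.15 mg ÷ 0.7638889 mg/mL = 1.505455 mL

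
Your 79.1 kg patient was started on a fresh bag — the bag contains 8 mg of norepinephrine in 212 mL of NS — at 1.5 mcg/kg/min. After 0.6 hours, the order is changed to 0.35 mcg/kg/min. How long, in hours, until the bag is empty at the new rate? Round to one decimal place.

2.2 hours

Initial rate:
Dose = 1.5 mcg/kg/min × 79.1 kg = 118.65 mcg/min
118.65 mcg/min × 60 min/hr = 7119 mcg/hr
Concentration = 8 mg ÷ 212 mL = 0.03773585 mg/mL = 37.73585 mcg/mL
Rate = 7119 mcg/hr ÷ 37.73585 mcg/mL = 188.6535 mL/hr
Volume infused so far = 188.6535 mL/hr × 0.6 hr = 113.1921 mL
Volume remaining = 212 − 113.1921 = 98.8079 mL
New rate:
Dose = 0.35 mcg/kg/min × 79.1 kg = 27.685 mcg/min
27.685 mcg/min × 60 min/hr = 1661.1 mcg/hr
Rate = 1661.1 mcg/hr ÷ 37.73585 mcg/mL = 44.01915 mL/hr
Time remaining = 98.8079 mL ÷ 44.01915 mL/hr = 2.244657 hr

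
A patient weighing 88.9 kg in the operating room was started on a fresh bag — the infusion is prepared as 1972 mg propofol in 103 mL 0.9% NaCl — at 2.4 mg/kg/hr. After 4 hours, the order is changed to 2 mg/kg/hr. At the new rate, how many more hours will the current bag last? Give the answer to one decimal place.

Initial rate:
Dose = 2.4 mg/kg/hr × 88.9 kg = 213.36 mg/hr
Concentration = 1972 mg ÷ 103 mL = 19.14563 mg/mL
Rate = 213.36 mg/hr ÷ 19.14563 mg/mL = 11.14406 mL/hr
Volume infused so far = 11.14406 mL/hr × 4 hr = 44.57623 mL
Volume remaining = 103 − 44.57623 = 58.42377 mL
New rate:
Dose = 2 mg/kg/hr × 88.9 kg = 177.8 mg/hr
Rate = 177.8 mg/hr ÷ 19.14563 mg/mL = 9.286714 mL/hr
Time remaining = 58.42377 mL ÷ 9.286714 mL/hr = 6.291114 hr

6.3 hours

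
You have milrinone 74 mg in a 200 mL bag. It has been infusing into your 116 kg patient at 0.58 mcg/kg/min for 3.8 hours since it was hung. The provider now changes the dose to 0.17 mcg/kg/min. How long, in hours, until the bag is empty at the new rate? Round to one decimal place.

49.6 hours

Initial rate:
Dose = 0.58 mcg/kg/min × 116 kg = 67.28 mcg/min
67.28 mcg/min × 60 min/hr = 4036.8 mcg/hr
Concentration = 74 mg ÷ 200 mL = 0.37 mg/mL = 370 mcg/mL
Rate = 4036.8 mcg/hr ÷ 370 mcg/mL = 10.91027 mL/hr
Volume infused so far = 10.91027 mL/hr × 3.8 hr = 41.45903 mL
Volume remaining = 200 − 41.45903 = 158.541 mL
New rate:
Dose = 0.17 mcg/kg/min × 116 kg = 19.72 mcg/min
19.72 mcg/min × 60 min/hr = 1183.2 mcg/hr
Rate = 1183.2 mcg/hr ÷ 370 mcg/mL = 3.197838 mL/hr
Time remaining = 158.541 mL ÷ 3.197838 mL/hr = 49.57755 hr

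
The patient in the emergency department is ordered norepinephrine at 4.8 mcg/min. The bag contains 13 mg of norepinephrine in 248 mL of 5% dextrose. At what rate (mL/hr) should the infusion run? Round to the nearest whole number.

4.8 mcg/min × 60 min/hr = 288 mcg/hr
Concentration = 13 mg ÷ 248 mL = 0.05241935 mg/mL = 52.41935 mcg/mL
Rate = 288 mcg/hr ÷ 52.41935 mcg/mL = 5.494154 mL/hr

5 mL/hr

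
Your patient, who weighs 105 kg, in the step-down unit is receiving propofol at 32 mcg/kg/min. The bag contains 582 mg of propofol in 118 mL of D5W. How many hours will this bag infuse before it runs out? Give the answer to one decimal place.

Dose = 32 mcg/kg/min × 105 kg = 3360 mcg/min
3360 mcg/min × 60 min/hr = 201600 mcg/hr
Concentration = 582 mg ÷ 118 mL = 4.932203 mg/mL = 4932.203 mcg/mL
Rate = 201600 mcg/hr ÷ 4932.203 mcg/mL = 40.87423 mL/hr
Duration = 118 mL ÷ 40.87423 mL/hr = 2.886905 hr

2.9 hours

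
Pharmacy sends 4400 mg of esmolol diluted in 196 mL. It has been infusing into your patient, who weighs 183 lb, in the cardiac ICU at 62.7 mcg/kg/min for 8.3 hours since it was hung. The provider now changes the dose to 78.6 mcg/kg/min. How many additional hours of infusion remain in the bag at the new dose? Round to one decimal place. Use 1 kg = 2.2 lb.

Initial rate:
Weight = 183 lb ÷ 2.2 lb/kg = 83.18182 kg
Dose = 62.7 mcg/kg/min × 83.18182 kg = 5215.5 mcg/min
5215.5 mcg/min × 60 min/hr = 312930 mcg/hr
Concentration = 4400 mg ÷ 196 mL = 22.44898 mg/mL = 22448.98 mcg/mL
Rate = 312930 mcg/hr ÷ 22448.98 mcg/mL = 13.93961 mL/hr
Volume infused so far = 13.93961 mL/hr × 8.3 hr = 115.6988 mL
Volume remaining = 196 − 115.6988 = 80.30124 mL
New rate:
Dose = 78.6 mcg/kg/min × 83.18182 kg = 6538.091 mcg/min
6538.091 mcg/min × 60 min/hr = 392285.5 mcg/hr
Rate = 392285.5 mcg/hr ÷ 22448.98 mcg/mL = 17.47453 mL/hr
Time remaining = 80.30124 mL ÷ 17.47453 mL/hr = 4.59533 hr

4.6 hours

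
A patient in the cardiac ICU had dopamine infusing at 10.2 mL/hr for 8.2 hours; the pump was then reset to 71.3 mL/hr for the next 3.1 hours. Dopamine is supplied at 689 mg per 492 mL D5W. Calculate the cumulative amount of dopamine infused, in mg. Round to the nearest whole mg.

427 mg

Concentration = 689 mg ÷ 492 mL = 1.400407 mg/mL
Stage 1: 10.2 mL/hr × 8.2 hr = 83.64 mL → 83.64 mL × 1.400407 mg/mL = 117.13 mg
Stage 2: 71.3 mL/hr × 3.1 hr = 221.03 mL → 221.03 mL × 1.400407 mg/mL = 309.5318 mg
Total = 117.13 + 309.5318 = 426.6618 mg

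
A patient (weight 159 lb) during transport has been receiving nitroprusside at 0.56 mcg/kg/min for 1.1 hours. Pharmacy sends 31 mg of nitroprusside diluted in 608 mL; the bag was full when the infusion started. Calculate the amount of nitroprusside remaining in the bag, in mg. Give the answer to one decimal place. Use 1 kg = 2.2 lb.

Weight = 159 lb ÷ 2.2 lb/kg = 72.27273 kg
Dose = 0.56 mcg/kg/min × 72.27273 kg = 40.47273 mcg/min
40.47273 mcg/min × 60 min/hr = 2428.364 mcg/hr
Concentration = 31 mg ÷ 608 mL = 0.05098684 mg/mL = 50.98684 mcg/mL
Rate = 2428.364 mcg/hr ÷ 50.98684 mcg/mL = 47.62726 mL/hr
Volume infused = 47.62726 mL/hr × 1.1 hr = 52.38999 mL
Volume remaining = 608 − 52.38999 = 555.61 mL
Drug remaining = 555.61 mL × 50.98684 mcg/mL = 28328.8 mcg = 28.3288 mg

28.3 mg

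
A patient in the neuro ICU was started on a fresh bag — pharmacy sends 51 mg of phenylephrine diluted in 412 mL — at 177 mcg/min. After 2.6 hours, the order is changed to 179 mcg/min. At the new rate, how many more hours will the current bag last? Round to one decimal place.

2.2 hours

Initial rate:
177 mcg/min × 60 min/hr = 10620 mcg/hr
Concentration = 51 mg ÷ 412 mL = 0.1237864 mg/mL = 123.7864 mcg/mL
Rate = 10620 mcg/hr ÷ 123.7864 mcg/mL = 85.79294 mL/hr
Volume infused so far = 85.79294 mL/hr × 2.6 hr = 223.0616 mL
Volume remaining = 412 − 223.0616 = 188.9384 mL
New rate:
179 mcg/min × 60 min/hr = 10740 mcg/hr
Rate = 10740 mcg/hr ÷ 123.7864 mcg/mL = 86.76235 mL/hr
Time remaining = 188.9384 mL ÷ 86.76235 mL/hr = 2.177654 hr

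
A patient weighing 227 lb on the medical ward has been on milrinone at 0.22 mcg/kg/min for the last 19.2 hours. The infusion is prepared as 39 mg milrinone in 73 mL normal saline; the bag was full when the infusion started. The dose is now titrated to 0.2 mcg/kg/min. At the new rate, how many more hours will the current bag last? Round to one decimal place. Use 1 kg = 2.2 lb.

Initial rate:
Weight = 227 lb ÷ 2.2 lb/kg = 103.1818 kg
Dose = 0.22 mcg/kg/min × 103.1818 kg = 22.7 mcg/min
22.7 mcg/min × 60 min/hr = 1362 mcg/hr
Concentration = 39 mg ÷ 73 mL = 0.5342466 mg/mL = 534.2466 mcg/mL
Rate = 1362 mcg/hr ÷ 534.2466 mcg/mL = 2.549385 mL/hr
Volume infused so far = 2.549385 mL/hr × 19.2 hr = 48.94818 mL
Volume remaining = 73 − 48.94818 = 24.05182 mL
New rate:
Dose = 0.2 mcg/kg/min × 103.1818 kg = 20.63636 mcg/min
20.63636 mcg/min × 60 min/hr = 1238.182 mcg/hr
Rate = 1238.182 mcg/hr ÷ 534.2466 mcg/mL = 2.317622 mL/hr
Time remaining = 24.05182 mL ÷ 2.317622 mL/hr = 10.3778 hr

10.4 hours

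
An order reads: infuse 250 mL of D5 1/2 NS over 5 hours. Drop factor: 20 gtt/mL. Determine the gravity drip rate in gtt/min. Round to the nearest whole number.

17 gtt/min

250 mL ÷ (5 hr × 60 = 300 min) = 0.8333333 mL/min
0.8333333 mL/min × 20 gtt/mL = 16.66667 gtt/min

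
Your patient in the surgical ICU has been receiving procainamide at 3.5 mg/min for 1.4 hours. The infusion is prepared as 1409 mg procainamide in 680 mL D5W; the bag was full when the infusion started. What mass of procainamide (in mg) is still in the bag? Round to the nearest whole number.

1115 mg

3.5 mg/min × 60 min/hr = 210 mg/hr
Concentration = 1409 mg ÷ 680 mL = 2.072059 mg/mL
Rate = 210 mg/hr ÷ 2.072059 mg/mL = 101.3485 mL/hr
Volume infused = 101.3485 mL/hr × 1.4 hr = 141.8879 mL
Volume remaining = 680 − 141.8879 = 538.1121 mL
Drug remaining = 538.1121 mL × 2.072059 mg/mL = 1115 mg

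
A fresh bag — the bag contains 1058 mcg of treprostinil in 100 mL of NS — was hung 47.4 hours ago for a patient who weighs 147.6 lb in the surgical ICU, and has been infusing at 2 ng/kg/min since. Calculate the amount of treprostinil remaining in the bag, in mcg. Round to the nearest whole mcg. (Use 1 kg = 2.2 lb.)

676 mcg

Weight = 147.6 lb ÷ 2.2 lb/kg = 67.09091 kg
Dose = 2 ng/kg/min × 67.09091 kg = 134.1818 ng/min
134.1818 ng/min × 60 min/hr = 8050.909 ng/hr
Concentration = 1058 mcg ÷ 100 mL = 10.58 mcg/mL = 10580 ng/mL
Rate = 8050.909 ng/hr ÷ 10580 ng/mL = 0.7609555 mL/hr
Volume infused = 0.7609555 mL/hr × 47.4 hr = 36.06929 mL
Volume remaining = 100 − 36.06929 = 63.93071 mL
Drug remaining = 63.93071 mL × 10580 ng/mL = 676386.9 ng = 676.3869 mcg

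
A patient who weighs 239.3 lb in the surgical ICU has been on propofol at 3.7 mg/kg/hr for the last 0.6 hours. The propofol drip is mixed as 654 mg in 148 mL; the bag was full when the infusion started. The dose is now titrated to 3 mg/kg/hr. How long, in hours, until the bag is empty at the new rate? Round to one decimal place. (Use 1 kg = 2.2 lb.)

Initial rate:
Weight = 239.3 lb ÷ 2.2 lb/kg = 108.7727 kg
Dose = 3.7 mg/kg/hr × 108.7727 kg = 402.4591 mg/hr
Concentration = 654 mg ÷ 148 mL = 4.418919 mg/mL
Rate = 402.4591 mg/hr ÷ 4.418919 mg/mL = 91.07637 mL/hr
Volume infused so far = 91.07637 mL/hr × 0.6 hr = 54.64582 mL
Volume remaining = 148 − 54.64582 = 93.35418 mL
New rate:
Dose = 3 mg/kg/hr × 108.7727 kg = 326.3182 mg/hr
Rate = 326.3182 mg/hr ÷ 4.418919 mg/mL = 73.8457 mL/hr
Time remaining = 93.35418 mL ÷ 73.8457 mL/hr = 1.264179 hr

1.3 hours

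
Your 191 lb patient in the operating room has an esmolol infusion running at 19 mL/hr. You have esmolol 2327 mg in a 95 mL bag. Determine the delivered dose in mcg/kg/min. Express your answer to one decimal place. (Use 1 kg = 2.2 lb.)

89.3 mcg/kg/min

Weight = 191 lb ÷ 2.2 lb/kg = 86.81818 kg
Concentration = 2327 mg ÷ 95 mL = 24.49474 mg/mL = 24494.74 mcg/mL
Drug rate = 19 mL/hr × 24494.74 mcg/mL = 465400 mcg/hr
465400 mcg/hr ÷ 60 min/hr = 7756.667 mcg/min
7756.667 mcg/min ÷ 86.81818 kg = 89.3438 mcg/kg/min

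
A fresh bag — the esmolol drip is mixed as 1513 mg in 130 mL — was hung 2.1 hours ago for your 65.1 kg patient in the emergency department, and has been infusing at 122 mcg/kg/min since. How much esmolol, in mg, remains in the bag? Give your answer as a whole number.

Dose = 122 mcg/kg/min × 65.1 kg = 7942.2 mcg/min
7942.2 mcg/min × 60 min/hr = 476532 mcg/hr
Concentration = 1513 mg ÷ 130 mL = 11.63846 mg/mL = 11638.46 mcg/mL
Rate = 476532 mcg/hr ÷ 11638.46 mcg/mL = 40.94459 mL/hr
Volume infused = 40.94459 mL/hr × 2.1 hr = 85.98363 mL
Volume remaining = 130 − 85.98363 = 44.01637 mL
Drug remaining = 44.01637 mL × 11638.46 mcg/mL = 512282.8 mcg = 512.2828 mg

512 mg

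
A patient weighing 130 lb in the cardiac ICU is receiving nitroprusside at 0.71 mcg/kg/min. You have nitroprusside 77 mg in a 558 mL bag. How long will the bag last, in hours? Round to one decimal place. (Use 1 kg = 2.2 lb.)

30.6 hours

Weight = 130 lb ÷ 2.2 lb/kg = 59.09091 kg
Dose = 0.71 mcg/kg/min × 59.09091 kg = 41.95455 mcg/min
41.95455 mcg/min × 60 min/hr = 2517.273 mcg/hr
Concentration = 77 mg ÷ 558 mL = 0.1379928 mg/mL = 137.9928 mcg/mL
Rate = 2517.273 mcg/hr ÷ 137.9928 mcg/mL = 18.24205 mL/hr
Duration = 558 mL ÷ 18.24205 mL/hr = 30.58866 hr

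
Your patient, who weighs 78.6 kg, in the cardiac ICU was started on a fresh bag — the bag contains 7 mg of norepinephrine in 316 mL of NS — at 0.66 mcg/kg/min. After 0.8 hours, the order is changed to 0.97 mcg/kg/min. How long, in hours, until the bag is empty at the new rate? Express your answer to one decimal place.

Initial rate:
Dose = 0.66 mcg/kg/min × 78.6 kg = 51.876 mcg/min
51.876 mcg/min × 60 min/hr = 3112.56 mcg/hr
Concentration = 7 mg ÷ 316 mL = 0.0221519 mg/mL = 22.1519 mcg/mL
Rate = 3112.56 mcg/hr ÷ 22.1519 mcg/mL = 140.5099 mL/hr
Volume infused so far = 140.5099 mL/hr × 0.8 hr = 112.4079 mL
Volume remaining = 316 − 112.4079 = 203.5921 mL
New rate:
Dose = 0.97 mcg/kg/min × 78.6 kg = 76.242 mcg/min
76.242 mcg/min × 60 min/hr = 4574.52 mcg/hr
Rate = 4574.52 mcg/hr ÷ 22.1519 mcg/mL = 206.5069 mL/hr
Time remaining = 203.5921 mL ÷ 206.5069 mL/hr = 0.9858853 hr

1.0 hours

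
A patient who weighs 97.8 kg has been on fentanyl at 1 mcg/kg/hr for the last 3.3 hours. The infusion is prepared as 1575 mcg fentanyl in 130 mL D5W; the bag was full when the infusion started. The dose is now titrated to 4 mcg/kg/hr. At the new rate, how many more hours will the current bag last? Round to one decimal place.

3.2 hours

Initial rate:
Dose = 1 mcg/kg/hr × 97.8 kg = 97.8 mcg/hr
Concentration = 1575 mcg ÷ 130 mL = 12.11538 mcg/mL
Rate = 97.8 mcg/hr ÷ 12.11538 mcg/mL = 8.072381 mL/hr
Volume infused so far = 8.072381 mL/hr × 3.3 hr = 26.63886 mL
Volume remaining = 130 − 26.63886 = 103.3611 mL
New rate:
Dose = 4 mcg/kg/hr × 97.8 kg = 391.2 mcg/hr
Rate = 391.2 mcg/hr ÷ 12.11538 mcg/mL = 32.28952 mL/hr
Time remaining = 103.3611 mL ÷ 32.28952 mL/hr = 3.201074 hr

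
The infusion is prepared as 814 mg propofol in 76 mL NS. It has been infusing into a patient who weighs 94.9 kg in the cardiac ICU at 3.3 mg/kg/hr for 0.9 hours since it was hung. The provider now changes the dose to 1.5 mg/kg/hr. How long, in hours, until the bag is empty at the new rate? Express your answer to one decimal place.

Initial rate:
Dose = 3.3 mg/kg/hr × 94.9 kg = 313.17 mg/hr
Concentration = 814 mg ÷ 76 mL = 10.71053 mg/mL
Rate = 313.17 mg/hr ÷ 10.71053 mg/mL = 29.23946 mL/hr
Volume infused so far = 29.23946 mL/hr × 0.9 hr = 26.31551 mL
Volume remaining = 76 − 26.31551 = 49.68449 mL
New rate:
Dose = 1.5 mg/kg/hr × 94.9 kg = 142.35 mg/hr
Rate = 142.35 mg/hr ÷ 10.71053 mg/mL = 13.29066 mL/hr
Time remaining = 49.68449 mL ÷ 13.29066 mL/hr = 3.7383 hr

3.7 hours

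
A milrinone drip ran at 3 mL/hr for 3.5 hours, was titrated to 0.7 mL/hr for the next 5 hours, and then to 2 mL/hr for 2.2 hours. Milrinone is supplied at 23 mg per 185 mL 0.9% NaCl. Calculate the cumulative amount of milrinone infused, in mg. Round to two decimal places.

Concentration = 23 mg ÷ 185 mL = 0.1243243 mg/mL
Stage 1: 3 mL/hr × 3.5 hr = 10.5 mL → 10.5 mL × 0.1243243 mg/mL = 1.305405 mg
Stage 2: 0.7 mL/hr × 5 hr = 3.5 mL → 3.5 mL × 0.1243243 mg/mL = 0.4351351 mg
Stage 3: 2 mL/hr × 2.2 hr = 4.4 mL → 4.4 mL × 0.1243243 mg/mL = 0.547027 mg
Total = 1.305405 + 0.4351351 + 0.547027 = 2.287568 mg

2.29 mg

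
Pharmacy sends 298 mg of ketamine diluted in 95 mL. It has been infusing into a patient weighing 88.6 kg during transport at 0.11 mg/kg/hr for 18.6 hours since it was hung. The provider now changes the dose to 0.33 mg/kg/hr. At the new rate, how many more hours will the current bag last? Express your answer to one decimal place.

Initial rate:
Dose = 0.11 mg/kg/hr × 88.6 kg = 9.746 mg/hr
Concentration = 298 mg ÷ 95 mL = 3.136842 mg/mL
Rate = 9.746 mg/hr ÷ 3.136842 mg/mL = 3.106946 mL/hr
Volume infused so far = 3.106946 mL/hr × 18.6 hr = 57.7892 mL
Volume remaining = 95 − 57.7892 = 37.2108 mL
New rate:
Dose = 0.33 mg/kg/hr × 88.6 kg = 29.238 mg/hr
Rate = 29.238 mg/hr ÷ 3.136842 mg/mL = 9.320839 mL/hr
Time remaining = 37.2108 mL ÷ 9.320839 mL/hr = 3.992216 hr

4.0 hours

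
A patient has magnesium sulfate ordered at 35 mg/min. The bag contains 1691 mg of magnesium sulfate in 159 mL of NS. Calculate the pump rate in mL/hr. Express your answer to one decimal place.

197.5 mL/hr

35 mg/min × 60 min/hr = 2100 mg/hr
Concentration = 1691 mg ÷ 159 mL = 10.63522 mg/mL
Rate = 2100 mg/hr ÷ 10.63522 mg/mL = 197.4571 mL/hr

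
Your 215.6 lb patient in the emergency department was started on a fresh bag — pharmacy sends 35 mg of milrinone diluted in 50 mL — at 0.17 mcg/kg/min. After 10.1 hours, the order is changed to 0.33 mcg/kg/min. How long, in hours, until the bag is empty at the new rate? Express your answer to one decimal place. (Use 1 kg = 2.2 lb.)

12.8 hours

Initial rate:
Weight = 215.6 lb ÷ 2.2 lb/kg = 98 kg
Dose = 0.17 mcg/kg/min × 98 kg = 16.66 mcg/min
16.66 mcg/min × 60 min/hr = 999.6 mcg/hr
Concentration = 35 mg ÷ 50 mL = 0.7 mg/mL = 700 mcg/mL
Rate = 999.6 mcg/hr ÷ 700 mcg/mL = 1.428 mL/hr
Volume infused so far = 1.428 mL/hr × 10.1 hr = 14.4228 mL
Volume remaining = 50 − 14.4228 = 35.5772 mL
New rate:
Dose = 0.33 mcg/kg/min × 98 kg = 32.34 mcg/min
32.34 mcg/min × 60 min/hr = 1940.4 mcg/hr
Rate = 1940.4 mcg/hr ÷ 700 mcg/mL = 2.772 mL/hr
Time remaining = 35.5772 mL ÷ 2.772 mL/hr = 12.83449 hr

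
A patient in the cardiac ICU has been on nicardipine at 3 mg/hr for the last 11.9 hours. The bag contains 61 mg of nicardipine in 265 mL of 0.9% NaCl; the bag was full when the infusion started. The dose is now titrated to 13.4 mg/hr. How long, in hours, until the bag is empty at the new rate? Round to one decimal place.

1.9 hours

Initial rate:
Concentration = 61 mg ÷ 265 mL = 0.2301887 mg/mL
Rate = 3 mg/hr ÷ 0.2301887 mg/mL = 13.03279 mL/hr
Volume infused so far = 13.03279 mL/hr × 11.9 hr = 155.0902 mL
Volume remaining = 265 − 155.0902 = 109.9098 mL
New rate:
Rate = 13.4 mg/hr ÷ 0.2301887 mg/mL = 58.21311 mL/hr
Time remaining = 109.9098 mL ÷ 58.21311 mL/hr = 1.88806 hr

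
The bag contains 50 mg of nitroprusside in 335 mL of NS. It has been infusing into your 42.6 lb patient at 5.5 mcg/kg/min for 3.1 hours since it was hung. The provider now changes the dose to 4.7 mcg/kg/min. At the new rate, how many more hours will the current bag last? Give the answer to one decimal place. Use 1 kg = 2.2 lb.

Initial rate:
Weight = 42.6 lb ÷ 2.2 lb/kg = 19.36364 kg
Dose = 5.5 mcg/kg/min × 19.36364 kg = 106.5 mcg/min
106.5 mcg/min × 60 min/hr = 6390 mcg/hr
Concentration = 50 mg ÷ 335 mL = 0.1492537 mg/mL = 149.2537 mcg/mL
Rate = 6390 mcg/hr ÷ 149.2537 mcg/mL = 42.813 mL/hr
Volume infused so far = 42.813 mL/hr × 3.1 hr = 132.7203 mL
Volume remaining = 335 − 132.7203 = 202.2797 mL
New rate:
Dose = 4.7 mcg/kg/min × 19.36364 kg = 91.00909 mcg/min
91.00909 mcg/min × 60 min/hr = 5460.545 mcg/hr
Rate = 5460.545 mcg/hr ÷ 149.2537 mcg/mL = 36.58565 mL/hr
Time remaining = 202.2797 mL ÷ 36.58565 mL/hr = 5.528935 hr

5.5 hours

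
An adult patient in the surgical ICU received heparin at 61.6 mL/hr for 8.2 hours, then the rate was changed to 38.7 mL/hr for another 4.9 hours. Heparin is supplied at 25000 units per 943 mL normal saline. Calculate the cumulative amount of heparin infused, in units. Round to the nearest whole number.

18419 units

Concentration = 25000 units ÷ 943 mL = 26.51113 units/mL
Stage 1: 61.6 mL/hr × 8.2 hr = 505.12 mL → 505.12 mL × 26.51113 units/mL = 13391.3 units
Stage 2: 38.7 mL/hr × 4.9 hr = 189.63 mL → 189.63 mL × 26.51113 units/mL = 5027.306 units
Total = 13391.3 + 5027.306 = 18418.61 units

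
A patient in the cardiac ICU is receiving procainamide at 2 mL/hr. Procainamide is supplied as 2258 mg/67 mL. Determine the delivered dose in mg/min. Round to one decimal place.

1.1 mg/min

Concentration = 2258 mg ÷ 67 mL = 33.70149 mg/mL
Drug rate = 2 mL/hr × 33.70149 mg/mL = 67.40299 mg/hr
67.40299 mg/hr ÷ 60 min/hr = 1.123383 mg/min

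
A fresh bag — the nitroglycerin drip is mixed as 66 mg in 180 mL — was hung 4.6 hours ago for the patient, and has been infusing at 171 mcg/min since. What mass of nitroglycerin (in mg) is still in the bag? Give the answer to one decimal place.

171 mcg/min × 60 min/hr = 10260 mcg/hr
Concentration = 66 mg ÷ 180 mL = 0.3666667 mg/mL = 366.6667 mcg/mL
Rate = 10260 mcg/hr ÷ 366.6667 mcg/mL = 27.98182 mL/hr
Volume infused = 27.98182 mL/hr × 4.6 hr = 128.7164 mL
Volume remaining = 180 − 128.7164 = 51.28364 mL
Drug remaining = 51.28364 mL × 366.6667 mcg/mL = 18804 mcg = 18.804 mg

18.8 mg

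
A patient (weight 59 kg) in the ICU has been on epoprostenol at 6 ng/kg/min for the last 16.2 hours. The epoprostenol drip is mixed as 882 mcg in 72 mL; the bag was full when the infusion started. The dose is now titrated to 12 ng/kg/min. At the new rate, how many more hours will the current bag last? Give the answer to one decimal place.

Initial rate:
Dose = 6 ng/kg/min × 59 kg = 354 ng/min
354 ng/min × 60 min/hr = 21240 ng/hr
Concentration = 882 mcg ÷ 72 mL = 12.25 mcg/mL = 12250 ng/mL
Rate = 21240 ng/hr ÷ 12250 ng/mL = 1.733878 mL/hr
Volume infused so far = 1.733878 mL/hr × 16.2 hr = 28.08882 mL
Volume remaining = 72 − 28.08882 = 43.91118 mL
New rate:
Dose = 12 ng/kg/min × 59 kg = 708 ng/min
708 ng/min × 60 min/hr = 42480 ng/hr
Rate = 42480 ng/hr ÷ 12250 ng/mL = 3.467755 mL/hr
Time remaining = 43.91118 mL ÷ 3.467755 mL/hr = 12.66271 hr

12.7 hours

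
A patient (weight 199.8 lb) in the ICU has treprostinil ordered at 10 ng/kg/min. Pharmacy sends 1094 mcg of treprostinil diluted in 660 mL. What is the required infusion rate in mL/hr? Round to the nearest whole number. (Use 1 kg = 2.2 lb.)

33 mL/hr

Weight = 199.8 lb ÷ 2.2 lb/kg = 90.81818 kg
Dose = 10 ng/kg/min × 90.81818 kg = 908.1818 ng/min
908.1818 ng/min × 60 min/hr = 54490.91 ng/hr
Concentration = 1094 mcg ÷ 660 mL = 1.657576 mcg/mL = 1657.576 ng/mL
Rate = 54490.91 ng/hr ÷ 1657.576 ng/mL = 32.87386 mL/hr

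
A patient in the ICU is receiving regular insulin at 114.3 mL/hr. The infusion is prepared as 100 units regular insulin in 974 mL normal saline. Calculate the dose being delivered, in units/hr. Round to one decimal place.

11.7 units/hr

Concentration = 100 units ÷ 974 mL = 0.1026694 units/mL
Drug rate = 114.3 mL/hr × 0.1026694 units/mL = 11.73511 units/hr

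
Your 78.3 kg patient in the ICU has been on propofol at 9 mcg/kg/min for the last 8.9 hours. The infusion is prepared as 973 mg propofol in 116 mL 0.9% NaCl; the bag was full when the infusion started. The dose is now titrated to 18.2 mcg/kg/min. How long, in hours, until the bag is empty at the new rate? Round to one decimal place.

7.0 hours

Initial rate:
Dose = 9 mcg/kg/min × 78.3 kg = 704.7 mcg/min
704.7 mcg/min × 60 min/hr = 42282 mcg/hr
Concentration = 973 mg ÷ 116 mL = 8.387931 mg/mL = 8387.931 mcg/mL
Rate = 42282 mcg/hr ÷ 8387.931 mcg/mL = 5.040814 mL/hr
Volume infused so far = 5.040814 mL/hr × 8.9 hr = 44.86324 mL
Volume remaining = 116 − 44.86324 = 71.13676 mL
New rate:
Dose = 18.2 mcg/kg/min × 78.3 kg = 1425.06 mcg/min
1425.06 mcg/min × 60 min/hr = 85503.6 mcg/hr
Rate = 85503.6 mcg/hr ÷ 8387.931 mcg/mL = 10.19365 mL/hr
Time remaining = 71.13676 mL ÷ 10.19365 mL/hr = 6.978539 hr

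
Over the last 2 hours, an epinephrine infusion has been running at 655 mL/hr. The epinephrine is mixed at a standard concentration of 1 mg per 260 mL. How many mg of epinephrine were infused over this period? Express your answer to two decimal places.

5.04 mg

Concentration = 1 mg ÷ 260 mL = 0.003846154 mg/mL = 3.846154 mcg/mL
Drug rate = 655 mL/hr × 3.846154 mcg/mL = 2519.231 mcg/hr
Total = 2519.231 mcg/hr × 2 hr = 5038.462 mcg = 5.038462 mg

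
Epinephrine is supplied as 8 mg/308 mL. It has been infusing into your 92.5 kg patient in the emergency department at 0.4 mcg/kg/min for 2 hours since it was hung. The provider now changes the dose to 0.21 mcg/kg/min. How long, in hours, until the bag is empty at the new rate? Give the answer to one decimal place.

Initial rate:
Dose = 0.4 mcg/kg/min × 92.5 kg = 37 mcg/min
37 mcg/min × 60 min/hr = 2220 mcg/hr
Concentration = 8 mg ÷ 308 mL = 0.02597403 mg/mL = 25.97403 mcg/mL
Rate = 2220 mcg/hr ÷ 25.97403 mcg/mL = 85.47 mL/hr
Volume infused so far = 85.47 mL/hr × 2 hr = 170.94 mL
Volume remaining = 308 − 170.94 = 137.06 mL
New rate:
Dose = 0.21 mcg/kg/min × 92.5 kg = 19.425 mcg/min
19.425 mcg/min × 60 min/hr = 1165.5 mcg/hr
Rate = 1165.5 mcg/hr ÷ 25.97403 mcg/mL = 44.87175 mL/hr
Time remaining = 137.06 mL ÷ 44.87175 mL/hr = 3.054483 hr

3.1 hours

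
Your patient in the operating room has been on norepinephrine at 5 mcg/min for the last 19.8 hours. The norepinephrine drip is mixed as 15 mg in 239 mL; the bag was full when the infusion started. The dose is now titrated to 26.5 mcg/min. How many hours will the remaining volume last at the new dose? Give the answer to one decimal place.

5.7 hours

Initial rate:
5 mcg/min × 60 min/hr = 300 mcg/hr
Concentration = 15 mg ÷ 239 mL = 0.06276151 mg/mL = 62.76151 mcg/mL
Rate = 300 mcg/hr ÷ 62.76151 mcg/mL = 4.78 mL/hr
Volume infused so far = 4.78 mL/hr × 19.8 hr = 94.644 mL
Volume remaining = 239 − 94.644 = 144.356 mL
New rate:
26.5 mcg/min × 60 min/hr = 1590 mcg/hr
Rate = 1590 mcg/hr ÷ 62.76151 mcg/mL = 25.334 mL/hr
Time remaining = 144.356 mL ÷ 25.334 mL/hr = 5.698113 hr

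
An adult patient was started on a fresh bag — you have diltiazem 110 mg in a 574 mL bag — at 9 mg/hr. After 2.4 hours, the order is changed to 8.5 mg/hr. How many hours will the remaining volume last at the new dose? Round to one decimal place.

10.4 hours

Initial rate:
Concentration = 110 mg ÷ 574 mL = 0.1916376 mg/mL
Rate = 9 mg/hr ÷ 0.1916376 mg/mL = 46.96364 mL/hr
Volume infused so far = 46.96364 mL/hr × 2.4 hr = 112.7127 mL
Volume remaining = 574 − 112.7127 = 461.2873 mL
New rate:
Rate = 8.5 mg/hr ÷ 0.1916376 mg/mL = 44.35455 mL/hr
Time remaining = 461.2873 mL ÷ 44.35455 mL/hr = 10.4 hr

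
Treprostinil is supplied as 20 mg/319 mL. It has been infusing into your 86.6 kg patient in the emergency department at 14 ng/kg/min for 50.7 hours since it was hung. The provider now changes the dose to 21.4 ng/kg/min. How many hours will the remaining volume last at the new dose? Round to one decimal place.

Initial rate:
Dose = 14 ng/kg/min × 86.6 kg = 1212.4 ng/min
1212.4 ng/min × 60 min/hr = 72744 ng/hr
Concentration = 20 mg ÷ 319 mL = 0.06269592 mg/mL = 62695.92 ng/mL
Rate = 72744 ng/hr ÷ 62695.92 ng/mL = 1.160267 mL/hr
Volume infused so far = 1.160267 mL/hr × 50.7 hr = 58.82553 mL
Volume remaining = 319 − 58.82553 = 260.1745 mL
New rate:
Dose = 21.4 ng/kg/min × 86.6 kg = 1853.24 ng/min
1853.24 ng/min × 60 min/hr = 111194.4 ng/hr
Rate = 111194.4 ng/hr ÷ 62695.92 ng/mL = 1.773551 mL/hr
Time remaining = 260.1745 mL ÷ 1.773551 mL/hr = 146.6969 hr

146.7 hours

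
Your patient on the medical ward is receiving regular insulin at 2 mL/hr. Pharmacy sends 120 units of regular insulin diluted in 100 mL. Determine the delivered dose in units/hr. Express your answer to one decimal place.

Concentration = 120 units ÷ 100 mL = 1.2 units/mL
Drug rate = 2 mL/hr × 1.2 units/mL = 2.4 units/hr

2.4 units/hr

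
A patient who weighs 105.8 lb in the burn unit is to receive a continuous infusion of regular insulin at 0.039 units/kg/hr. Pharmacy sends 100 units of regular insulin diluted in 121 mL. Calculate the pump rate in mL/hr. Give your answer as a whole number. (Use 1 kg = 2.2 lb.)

Weight = 105.8 lb ÷ 2.2 lb/kg = 48.09091 kg
Dose = 0.039 units/kg/hr × 48.09091 kg = 1.875545 units/hr
Concentration = 100 units ÷ 121 mL = 0.8264463 units/mL
Rate = 1.875545 units/hr ÷ 0.8264463 units/mL = 2.26941 mL/hr

2 mL/hr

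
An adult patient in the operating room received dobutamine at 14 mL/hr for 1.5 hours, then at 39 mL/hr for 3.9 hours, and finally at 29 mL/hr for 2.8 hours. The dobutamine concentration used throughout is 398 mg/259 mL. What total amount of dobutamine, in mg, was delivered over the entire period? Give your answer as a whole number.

391 mg

Concentration = 398 mg ÷ 259 mL = 1.53668 mg/mL
Stage 1: 14 mL/hr × 1.5 hr = 21 mL → 21 mL × 1.53668 mg/mL = 32.27027 mg
Stage 2: 39 mL/hr × 3.9 hr = 152.1 mL → 152.1 mL × 1.53668 mg/mL = 233.729 mg
Stage 3: 29 mL/hr × 2.8 hr = 81.2 mL → 81.2 mL × 1.53668 mg/mL = 124.7784 mg
Total = 32.27027 + 233.729 + 124.7784 = 390.7776 mg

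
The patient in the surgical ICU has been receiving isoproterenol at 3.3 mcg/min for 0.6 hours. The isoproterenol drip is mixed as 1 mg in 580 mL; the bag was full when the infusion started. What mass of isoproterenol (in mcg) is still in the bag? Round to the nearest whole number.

3.3 mcg/min × 60 min/hr = 198 mcg/hr
Concentration = 1 mg ÷ 580 mL = 0.001724138 mg/mL = 1.724138 mcg/mL
Rate = 198 mcg/hr ÷ 1.724138 mcg/mL = 114.84 mL/hr
Volume infused = 114.84 mL/hr × 0.6 hr = 68.904 mL
Volume remaining = 580 − 68.904 = 511.096 mL
Drug remaining = 511.096 mL × 1.724138 mcg/mL = 881.2 mcg

881 mcg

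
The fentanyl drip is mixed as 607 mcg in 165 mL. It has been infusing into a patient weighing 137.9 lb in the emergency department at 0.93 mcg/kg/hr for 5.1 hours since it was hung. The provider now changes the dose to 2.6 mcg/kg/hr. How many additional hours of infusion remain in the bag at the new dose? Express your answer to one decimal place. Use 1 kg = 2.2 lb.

Initial rate:
Weight = 137.9 lb ÷ 2.2 lb/kg = 62.68182 kg
Dose = 0.93 mcg/kg/hr × 62.68182 kg = 58.29409 mcg/hr
Concentration = 607 mcg ÷ 165 mL = 3.678788 mcg/mL
Rate = 58.29409 mcg/hr ÷ 3.678788 mcg/mL = 15.846 mL/hr
Volume infused so far = 15.846 mL/hr × 5.1 hr = 80.81463 mL
Volume remaining = 165 − 80.81463 = 84.18537 mL
New rate:
Dose = 2.6 mcg/kg/hr × 62.68182 kg = 162.9727 mcg/hr
Rate = 162.9727 mcg/hr ÷ 3.678788 mcg/mL = 44.30066 mL/hr
Time remaining = 84.18537 mL ÷ 44.30066 mL/hr = 1.900319 hr

1.9 hours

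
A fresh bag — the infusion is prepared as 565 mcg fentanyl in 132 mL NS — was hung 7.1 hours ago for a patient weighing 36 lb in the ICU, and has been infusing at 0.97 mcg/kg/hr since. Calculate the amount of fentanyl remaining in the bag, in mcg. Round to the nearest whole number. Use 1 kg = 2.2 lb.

Weight = 36 lb ÷ 2.2 lb/kg = 16.36364 kg
Dose = 0.97 mcg/kg/hr × 16.36364 kg = 15.87273 mcg/hr
Concentration = 565 mcg ÷ 132 mL = 4.280303 mcg/mL
Rate = 15.87273 mcg/hr ÷ 4.280303 mcg/mL = 3.708319 mL/hr
Volume infused = 3.708319 mL/hr × 7.1 hr = 26.32906 mL
Volume remaining = 132 − 26.32906 = 105.6709 mL
Drug remaining = 105.6709 mL × 4.280303 mcg/mL = 452.3036 mcg

452 mcg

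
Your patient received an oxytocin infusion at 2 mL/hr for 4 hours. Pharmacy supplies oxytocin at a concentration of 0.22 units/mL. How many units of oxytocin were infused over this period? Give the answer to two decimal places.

Concentration = 0.22 units/mL = 220 milliunits/mL
Drug rate = 2 mL/hr × 220 milliunits/mL = 440 milliunits/hr
Total = 440 milliunits/hr × 4 hr = 1760 milliunits = 1.76 units

1.76 units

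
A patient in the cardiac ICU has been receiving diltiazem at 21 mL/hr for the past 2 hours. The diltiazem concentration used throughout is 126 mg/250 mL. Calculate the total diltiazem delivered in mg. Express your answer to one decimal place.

Concentration = 126 mg ÷ 250 mL = 0.504 mg/mL
Drug rate = 21 mL/hr × 0.504 mg/mL = 10.584 mg/hr
Total = 10.584 mg/hr × 2 hr = 21.168 mg

21.2 mg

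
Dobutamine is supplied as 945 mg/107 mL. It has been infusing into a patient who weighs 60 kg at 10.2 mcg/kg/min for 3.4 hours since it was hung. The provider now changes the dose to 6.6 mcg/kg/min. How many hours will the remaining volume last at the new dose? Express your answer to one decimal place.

Initial rate:
Dose = 10.2 mcg/kg/min × 60 kg = 612 mcg/min
612 mcg/min × 60 min/hr = 36720 mcg/hr
Concentration = 945 mg ÷ 107 mL = 8.831776 mg/mL = 8831.776 mcg/mL
Rate = 36720 mcg/hr ÷ 8831.776 mcg/mL = 4.157714 mL/hr
Volume infused so far = 4.157714 mL/hr × 3.4 hr = 14.13623 mL
Volume remaining = 107 − 14.13623 = 92.86377 mL
New rate:
Dose = 6.6 mcg/kg/min × 60 kg = 396 mcg/min
396 mcg/min × 60 min/hr = 23760 mcg/hr
Rate = 23760 mcg/hr ÷ 8831.776 mcg/mL = 2.690286 mL/hr
Time remaining = 92.86377 mL ÷ 2.690286 mL/hr = 34.51818 hr

34.5 hours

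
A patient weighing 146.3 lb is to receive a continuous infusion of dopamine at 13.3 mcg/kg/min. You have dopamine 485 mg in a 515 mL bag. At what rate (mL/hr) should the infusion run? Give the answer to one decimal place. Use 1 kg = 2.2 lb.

56.3 mL/hr

Weight = 146.3 lb ÷ 2.2 lb/kg = 66.5 kg
Dose = 13.3 mcg/kg/min × 66.5 kg = 884.45 mcg/min
884.45 mcg/min × 60 min/hr = 53067 mcg/hr
Concentration = 485 mg ÷ 515 mL = 0.9417476 mg/mL = 941.7476 mcg/mL
Rate = 53067 mcg/hr ÷ 941.7476 mcg/mL = 56.34949 mL/hr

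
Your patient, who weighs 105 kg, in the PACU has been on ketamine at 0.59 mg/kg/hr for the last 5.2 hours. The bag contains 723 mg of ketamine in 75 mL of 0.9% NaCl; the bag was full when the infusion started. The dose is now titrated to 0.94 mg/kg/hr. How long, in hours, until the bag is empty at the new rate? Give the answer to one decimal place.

4.1 hours

Initial rate:
Dose = 0.59 mg/kg/hr × 105 kg = 61.95 mg/hr
Concentration = 723 mg ÷ 75 mL = 9.64 mg/mL
Rate = 61.95 mg/hr ÷ 9.64 mg/mL = 6.426349 mL/hr
Volume infused so far = 6.426349 mL/hr × 5.2 hr = 33.41701 mL
Volume remaining = 75 − 33.41701 = 41.58299 mL
New rate:
Dose = 0.94 mg/kg/hr × 105 kg = 98.7 mg/hr
Rate = 98.7 mg/hr ÷ 9.64 mg/mL = 10.23859 mL/hr
Time remaining = 41.58299 mL ÷ 10.23859 mL/hr = 4.061398 hr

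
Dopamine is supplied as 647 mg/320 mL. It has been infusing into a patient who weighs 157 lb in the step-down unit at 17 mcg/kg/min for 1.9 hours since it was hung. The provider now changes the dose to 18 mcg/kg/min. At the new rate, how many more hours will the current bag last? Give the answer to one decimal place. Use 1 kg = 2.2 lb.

6.6 hours

Initial rate:
Weight = 157 lb ÷ 2.2 lb/kg = 71.36364 kg
Dose = 17 mcg/kg/min × 71.36364 kg = 1213.182 mcg/min
1213.182 mcg/min × 60 min/hr = 72790.91 mcg/hr
Concentration = 647 mg ÷ 320 mL = 2.021875 mg/mL = 2021.875 mcg/mL
Rate = 72790.91 mcg/hr ÷ 2021.875 mcg/mL = 36.00169 mL/hr
Volume infused so far = 36.00169 mL/hr × 1.9 hr = 68.4032 mL
Volume remaining = 320 − 68.4032 = 251.5968 mL
New rate:
Dose = 18 mcg/kg/min × 71.36364 kg = 1284.545 mcg/min
1284.545 mcg/min × 60 min/hr = 77072.73 mcg/hr
Rate = 77072.73 mcg/hr ÷ 2021.875 mcg/mL = 38.11943 mL/hr
Time remaining = 251.5968 mL ÷ 38.11943 mL/hr = 6.600224 hr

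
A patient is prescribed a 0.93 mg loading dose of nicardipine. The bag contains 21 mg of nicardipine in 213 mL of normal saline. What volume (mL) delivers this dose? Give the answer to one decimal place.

9.4 mL

Concentration = 21 mg ÷ 213 mL = 0.09859155 mg/mL
Volume = 0.93 mg ÷ 0.09859155 mg/mL = 9.432857 mL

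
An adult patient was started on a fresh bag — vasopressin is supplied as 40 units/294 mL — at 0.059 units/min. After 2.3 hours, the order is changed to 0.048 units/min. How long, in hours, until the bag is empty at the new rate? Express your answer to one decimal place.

11.1 hours

Initial rate:
0.059 units/min × 60 min/hr = 3.54 units/hr
Concentration = 40 units ÷ 294 mL = 0.1360544 units/mL
Rate = 3.54 units/hr ÷ 0.1360544 units/mL = 26.019 mL/hr
Volume infused so far = 26.019 mL/hr × 2.3 hr = 59.8437 mL
Volume remaining = 294 − 59.8437 = 234.1563 mL
New rate:
0.048 units/min × 60 min/hr = 2.88 units/hr
Rate = 2.88 units/hr ÷ 0.1360544 units/mL = 21.168 mL/hr
Time remaining = 234.1563 mL ÷ 21.168 mL/hr = 11.06181 hr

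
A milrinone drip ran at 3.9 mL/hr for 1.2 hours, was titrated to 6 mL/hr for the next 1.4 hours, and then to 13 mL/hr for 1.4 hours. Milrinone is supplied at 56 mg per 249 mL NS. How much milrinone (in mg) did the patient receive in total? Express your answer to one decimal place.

Concentration = 56 mg ÷ 249 mL = 0.2248996 mg/mL
Stage 1: 3.9 mL/hr × 1.2 hr = 4.68 mL → 4.68 mL × 0.2248996 mg/mL = 1.05253 mg
Stage 2: 6 mL/hr × 1.4 hr = 8.4 mL → 8.4 mL × 0.2248996 mg/mL = 1.889157 mg
Stage 3: 13 mL/hr × 1.4 hr = 18.2 mL → 18.2 mL × 0.2248996 mg/mL = 4.093173 mg
Total = 1.05253 + 1.889157 + 4.093173 = 7.034859 mg

7.0 mg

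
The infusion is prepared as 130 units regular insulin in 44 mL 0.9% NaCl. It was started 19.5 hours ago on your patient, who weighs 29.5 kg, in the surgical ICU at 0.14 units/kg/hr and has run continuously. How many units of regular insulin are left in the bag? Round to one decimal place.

Dose = 0.14 units/kg/hr × 29.5 kg = 4.13 units/hr
Concentration = 130 units ÷ 44 mL = 2.954545 units/mL
Rate = 4.13 units/hr ÷ 2.954545 units/mL = 1.397846 mL/hr
Volume infused = 1.397846 mL/hr × 19.5 hr = 27.258 mL
Volume remaining = 44 − 27.258 = 16.742 mL
Drug remaining = 16.742 mL × 2.954545 units/mL = 49.465 units

49.5 units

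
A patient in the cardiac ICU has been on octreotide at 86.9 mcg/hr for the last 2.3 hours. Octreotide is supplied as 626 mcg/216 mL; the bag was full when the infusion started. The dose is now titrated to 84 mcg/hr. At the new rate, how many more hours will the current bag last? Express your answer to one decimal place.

Initial rate:
Concentration = 626 mcg ÷ 216 mL = 2.898148 mcg/mL
Rate = 86.9 mcg/hr ÷ 2.898148 mcg/mL = 29.98466 mL/hr
Volume infused so far = 29.98466 mL/hr × 2.3 hr = 68.96473 mL
Volume remaining = 216 − 68.96473 = 147.0353 mL
New rate:
Rate = 84 mcg/hr ÷ 2.898148 mcg/mL = 28.98403 mL/hr
Time remaining = 147.0353 mL ÷ 28.98403 mL/hr = 5.072976 hr

5.1 hours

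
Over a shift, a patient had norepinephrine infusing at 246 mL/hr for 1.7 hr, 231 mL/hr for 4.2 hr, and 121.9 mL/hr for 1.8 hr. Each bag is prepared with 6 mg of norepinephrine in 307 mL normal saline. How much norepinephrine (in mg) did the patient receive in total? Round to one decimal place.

Concentration = 6 mg ÷ 307 mL = 0.01954397 mg/mL
Stage 1: 246 mL/hr × 1.7 hr = 418.2 mL → 418.2 mL × 0.01954397 mg/mL = 8.17329 mg
Stage 2: 231 mL/hr × 4.2 hr = 970.2 mL → 970.2 mL × 0.01954397 mg/mL = 18.96156 mg
Stage 3: 121.9 mL/hr × 1.8 hr = 219.42 mL → 219.42 mL × 0.01954397 mg/mL = 4.288339 mg
Total = 8.17329 + 18.96156 + 4.288339 = 31.42319 mg

31.4 mg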